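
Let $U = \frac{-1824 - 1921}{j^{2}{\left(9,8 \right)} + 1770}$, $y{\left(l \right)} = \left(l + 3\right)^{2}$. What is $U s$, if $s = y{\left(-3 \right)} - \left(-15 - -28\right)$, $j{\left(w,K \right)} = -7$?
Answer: $\frac{455}{17} \approx 26.765$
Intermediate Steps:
$y{\left(l \right)} = \left(3 + l\right)^{2}$
$s = -13$ ($s = \left(3 - 3\right)^{2} - \left(-15 - -28\right) = 0^{2} - \left(-15 + 28\right) = 0 - 13 = -13$)
$U = - \frac{35}{17}$ ($U = \frac{-1824 - 1921}{\left(-7\right)^{2} + 1770} = - \frac{3745}{49 + 1770} = - \frac{3745}{1819} = \left(-3745\right) \frac{1}{1819} = - \frac{35}{17} \approx -2.0588$)
$U s = \left(- \frac{35}{17}\right) \left(-13\right) = \frac{455}{17}$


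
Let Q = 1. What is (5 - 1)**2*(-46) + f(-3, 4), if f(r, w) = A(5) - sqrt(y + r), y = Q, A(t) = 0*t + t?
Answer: -731 - I*sqrt(2) ≈ -731.0 - 1.4142*I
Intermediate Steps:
A(t) = t (A(t) = 0 + t = t)
y = 1
f(r, w) = 5 - sqrt(1 + r)
(5 - 1)**2*(-46) + f(-3, 4) = (5 - 1)**2*(-46) + (5 - sqrt(1 - 3)) = 4**2*(-46) + (5 - sqrt(-2)) = 16*(-46) + (5 - I*sqrt(2)) = -736 + (5 - I*sqrt(2)) = -731 - I*sqrt(2)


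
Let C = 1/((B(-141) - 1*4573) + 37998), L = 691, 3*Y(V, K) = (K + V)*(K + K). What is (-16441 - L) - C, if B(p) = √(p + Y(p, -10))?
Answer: -8203020115853/478812754 + √159/478812754 ≈ -17132.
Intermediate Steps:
Y(V, K) = 2*K*(K + V)/3 (Y(V, K) = ((K + V)*(K + K))/3 = ((K + V)*(2*K))/3 = (2*K*(K + V))/3 = 2*K*(K + V)/3)
B(p) = √(200/3 - 17*p/3) (B(p) = √(p + (⅔)*(-10)*(-10 + p)) = √(p + (200/3 - 20*p/3)) = √(200/3 - 17*p/3))
C = 1/(33425 + 7*√159/3) (C = 1/((√(600 - 51*(-141))/3 - 1*4573) + 37998) = 1/((√(600 + 7191)/3 - 4573) + 37998) = 1/((√7791/3 - 4573) + 37998) = 1/(((7*√159)/3 - 4573) + 37998) = 1/((7*√159/3 - 4573) + 37998) = 1/((-4573 + 7*√159/3) + 37998) = 1/(33425 + 7*√159/3) ≈ 2.9891e-5)
(-16441 - L) - C = (-16441 - 1*691) - (14325/478812754 - √159/478812754) = (-16441 - 691) + (-14325/478812754 + √159/478812754) = -17132 + (-14325/478812754 + √159/478812754) = -8203020115853/478812754 + √159/478812754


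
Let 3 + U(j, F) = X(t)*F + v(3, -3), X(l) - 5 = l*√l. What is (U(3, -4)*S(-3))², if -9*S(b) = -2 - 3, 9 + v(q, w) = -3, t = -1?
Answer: 10075/27 - 7000*I/81 ≈ 373.15 - 86.42*I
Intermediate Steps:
v(q, w) = -12 (v(q, w) = -9 - 3 = -12)
S(b) = 5/9 (S(b) = -(-2 - 3)/9 = -⅑*(-5) = 5/9)
X(l) = 5 + l^(3/2) (X(l) = 5 + l*√l = 5 + l^(3/2))
U(j, F) = -15 + F*(5 - I) (U(j, F) = -3 + ((5 + (-1)^(3/2))*F - 12) = -3 + ((5 - I)*F - 12) = -3 + (F*(5 - I) - 12) = -3 + (-12 + F*(5 - I)) = -15 + F*(5 - I))
(U(3, -4)*S(-3))² = ((-15 - 4*(5 - I))*(5/9))² = ((-15 + (-20 + 4*I))*(5/9))² = ((-35 + 4*I)*(5/9))² = (-175/9 + 20*I/9)²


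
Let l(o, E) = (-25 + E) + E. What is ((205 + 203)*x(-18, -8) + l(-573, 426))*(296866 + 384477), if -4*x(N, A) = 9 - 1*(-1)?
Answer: -131499199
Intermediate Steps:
x(N, A) = -5/2 (x(N, A) = -(9 - 1*(-1))/4 = -(9 + 1)/4 = -¼*10 = -5/2)
l(o, E) = -25 + 2*E
((205 + 203)*x(-18, -8) + l(-573, 426))*(296866 + 384477) = ((205 + 203)*(-5/2) + (-25 + 2*426))*(296866 + 384477) = (408*(-5/2) + (-25 + 852))*681343 = (-1020 + 827)*681343 = -193*681343 = -131499199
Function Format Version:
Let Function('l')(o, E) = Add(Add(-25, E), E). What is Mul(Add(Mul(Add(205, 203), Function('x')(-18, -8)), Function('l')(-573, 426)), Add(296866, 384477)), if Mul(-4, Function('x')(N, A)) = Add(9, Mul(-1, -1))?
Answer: -131499199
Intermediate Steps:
Function('x')(N, A) = Rational(-5, 2) (Function('x')(N, A) = Mul(Rational(-1, 4), Add(9, Mul(-1, -1))) = Mul(Rational(-1, 4), Add(9, 1)) = Mul(Rational(-1, 4), 10) = Rational(-5, 2))
Function('l')(o, E) = Add(-25, Mul(2, E))
Mul(Add(Mul(Add(205, 203), Function('x')(-18, -8)), Function('l')(-573, 426)), Add(296866, 384477)) = Mul(Add(Mul(Add(205, 203), Rational(-5, 2)), Add(-25, Mul(2, 426))), Add(296866, 384477)) = Mul(Add(Mul(408, Rational(-5, 2)), Add(-25, 852)), 681343) = Mul(Add(-1020, 827), 681343) = Mul(-193, 681343) = -131499199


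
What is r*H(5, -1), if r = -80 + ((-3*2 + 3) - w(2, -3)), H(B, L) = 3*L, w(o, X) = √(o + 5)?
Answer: 249 + 3*√7 ≈ 256.94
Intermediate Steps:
w(o, X) = √(5 + o)
r = -83 - √7 (r = -80 + ((-3*2 + 3) - √(5 + 2)) = -80 + ((-6 + 3) - √7) = -80 + (-3 - √7) = -83 - √7 ≈ -85.646)
r*H(5, -1) = (-83 - √7)*(3*(-1)) = (-83 - √7)*(-3) = 249 + 3*√7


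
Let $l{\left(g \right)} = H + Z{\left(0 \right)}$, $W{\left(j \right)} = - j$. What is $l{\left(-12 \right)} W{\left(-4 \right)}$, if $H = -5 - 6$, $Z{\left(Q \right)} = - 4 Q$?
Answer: $-44$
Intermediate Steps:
$H = -11$ ($H = -5 - 6 = -11$)
$l{\left(g \right)} = -11$ ($l{\left(g \right)} = -11 - 0 = -11 + 0 = -11$)
$l{\left(-12 \right)} W{\left(-4 \right)} = - 11 \left(\left(-1\right) \left(-4\right)\right) = \left(-11\right) 4 = -44$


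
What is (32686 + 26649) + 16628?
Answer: 75963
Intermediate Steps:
(32686 + 26649) + 16628 = 59335 + 16628 = 75963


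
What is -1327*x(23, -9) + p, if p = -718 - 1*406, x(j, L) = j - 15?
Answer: -11740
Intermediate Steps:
x(j, L) = -15 + j
p = -1124 (p = -718 - 406 = -1124)
-1327*x(23, -9) + p = -1327*(-15 + 23) - 1124 = -1327*8 - 1124 = -10616 - 1124 = -11740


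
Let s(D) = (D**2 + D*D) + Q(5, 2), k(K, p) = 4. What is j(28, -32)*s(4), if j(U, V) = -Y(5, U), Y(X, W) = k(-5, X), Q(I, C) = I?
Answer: -148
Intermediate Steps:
Y(X, W) = 4
j(U, V) = -4 (j(U, V) = -1*4 = -4)
s(D) = 5 + 2*D**2 (s(D) = (D**2 + D*D) + 5 = (D**2 + D**2) + 5 = 2*D**2 + 5 = 5 + 2*D**2)
j(28, -32)*s(4) = -4*(5 + 2*4**2) = -4*(5 + 2*16) = -4*(5 + 32) = -4*37 = -148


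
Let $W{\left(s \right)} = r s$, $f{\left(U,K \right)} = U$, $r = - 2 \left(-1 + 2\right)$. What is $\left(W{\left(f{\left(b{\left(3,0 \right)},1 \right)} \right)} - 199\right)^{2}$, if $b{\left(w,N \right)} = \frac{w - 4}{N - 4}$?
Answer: $\frac{159201}{4} \approx 39800.0$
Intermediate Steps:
$b{\left(w,N \right)} = \frac{-4 + w}{-4 + N}$
$r = -2$ ($r = \left(-2\right) 1 = -2$)
$W{\left(s \right)} = - 2 s$
$\left(W{\left(f{\left(b{\left(3,0 \right)},1 \right)} \right)} - 199\right)^{2} = \left(- 2 \frac{-4 + 3}{-4 + 0} - 199\right)^{2} = \left(- 2 \frac{1}{-4} \left(-1\right) - 199\right)^{2} = \left(- 2 \left(\left(- \frac{1}{4}\right) \left(-1\right)\right) - 199\right)^{2} = \left(\left(-2\right) \frac{1}{4} - 199\right)^{2} = \left(- \frac{1}{2} - 199\right)^{2} = \left(- \frac{399}{2}\right)^{2} = \frac{159201}{4}$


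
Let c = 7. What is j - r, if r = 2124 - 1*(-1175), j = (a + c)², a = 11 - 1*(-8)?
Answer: -2623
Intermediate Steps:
a = 19 (a = 11 + 8 = 19)
j = 676 (j = (19 + 7)² = 26² = 676)
r = 3299 (r = 2124 + 1175 = 3299)
j - r = 676 - 1*3299 = 676 - 3299 = -2623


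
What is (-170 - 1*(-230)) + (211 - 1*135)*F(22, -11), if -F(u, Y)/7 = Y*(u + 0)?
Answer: 128804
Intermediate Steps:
F(u, Y) = -7*Y*u (F(u, Y) = -7*Y*(u + 0) = -7*Y*u)
(-170 - 1*(-230)) + (211 - 1*135)*F(22, -11) = (-170 - 1*(-230)) + (211 - 1*135)*(-7*(-11)*22) = (-170 + 230) + (211 - 135)*1694 = 60 + 76*1694 = 60 + 128744 = 128804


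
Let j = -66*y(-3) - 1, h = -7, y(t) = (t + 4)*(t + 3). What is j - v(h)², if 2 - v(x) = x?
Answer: -82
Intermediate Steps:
y(t) = (3 + t)*(4 + t) (y(t) = (4 + t)*(3 + t) = (3 + t)*(4 + t))
v(x) = 2 - x
j = -1 (j = -66*(12 + (-3)² + 7*(-3)) - 1 = -66*(12 + 9 - 21) - 1 = -66*0 - 1 = 0 - 1 = -1)
j - v(h)² = -1 - (2 - 1*(-7))² = -1 - (2 + 7)² = -1 - 1*9² = -1 - 1*81 = -1 - 81 = -82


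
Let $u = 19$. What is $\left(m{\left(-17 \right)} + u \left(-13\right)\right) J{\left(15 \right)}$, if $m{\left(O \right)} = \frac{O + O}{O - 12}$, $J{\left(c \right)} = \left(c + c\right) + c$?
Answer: $- \frac{320805}{29} \approx -11062.0$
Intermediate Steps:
$J{\left(c \right)} = 3 c$ ($J{\left(c \right)} = 2 c + c = 3 c$)
$m{\left(O \right)} = \frac{2 O}{-12 + O}$
$\left(m{\left(-17 \right)} + u \left(-13\right)\right) J{\left(15 \right)} = \left(2 \left(-17\right) \frac{1}{-12 - 17} + 19 \left(-13\right)\right) 3 \cdot 15 = \left(2 \left(-17\right) \frac{1}{-29} - 247\right) 45 = \left(2 \left(-17\right) \left(- \frac{1}{29}\right) - 247\right) 45 = \left(\frac{34}{29} - 247\right) 45 = \left(- \frac{7129}{29}\right) 45 = - \frac{320805}{29}$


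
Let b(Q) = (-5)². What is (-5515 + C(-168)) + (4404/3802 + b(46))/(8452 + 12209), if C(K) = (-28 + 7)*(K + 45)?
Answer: -115158827125/39276561 ≈ -2932.0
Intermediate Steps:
b(Q) = 25
C(K) = -945 - 21*K (C(K) = -21*(45 + K) = -945 - 21*K)
(-5515 + C(-168)) + (4404/3802 + b(46))/(8452 + 12209) = (-5515 + (-945 - 21*(-168))) + (4404/3802 + 25)/(8452 + 12209) = (-5515 + (-945 + 3528)) + (4404*(1/3802) + 25)/20661 = (-5515 + 2583) + (2202/1901 + 25)*(1/20661) = -2932 + (49727/1901)*(1/20661) = -2932 + 49727/39276561 = -115158827125/39276561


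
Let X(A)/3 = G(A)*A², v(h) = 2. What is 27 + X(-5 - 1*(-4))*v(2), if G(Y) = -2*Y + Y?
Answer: 33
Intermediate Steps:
G(Y) = -Y
X(A) = -3*A³ (X(A) = 3*((-A)*A²) = 3*(-A³) = -3*A³)
27 + X(-5 - 1*(-4))*v(2) = 27 - 3*(-5 - 1*(-4))³*2 = 27 - 3*(-5 + 4)³*2 = 27 - 3*(-1)³*2 = 27 - 3*(-1)*2 = 27 + 3*2 = 27 + 6 = 33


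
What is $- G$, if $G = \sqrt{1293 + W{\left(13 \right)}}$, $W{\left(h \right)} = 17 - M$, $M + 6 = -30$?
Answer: $- \sqrt{1346} \approx -36.688$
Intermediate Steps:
$M = -36$ ($M = -6 - 30 = -36$)
$W{\left(h \right)} = 53$ ($W{\left(h \right)} = 17 - -36 = 17 + 36 = 53$)
$G = \sqrt{1346}$ ($G = \sqrt{1293 + 53} = \sqrt{1346} \approx 36.688$)
$- G = - \sqrt{1346}$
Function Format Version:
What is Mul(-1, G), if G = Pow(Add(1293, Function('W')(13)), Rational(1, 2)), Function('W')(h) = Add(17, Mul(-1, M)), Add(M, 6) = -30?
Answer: Mul(-1, Pow(1346, Rational(1, 2))) ≈ -36.688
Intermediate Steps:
M = -36 (M = Add(-6, -30) = -36)
Function('W')(h) = 53 (Function('W')(h) = Add(17, Mul(-1, -36)) = Add(17, 36) = 53)
G = Pow(1346, Rational(1, 2)) (G = Pow(Add(1293, 53), Rational(1, 2)) = Pow(1346, Rational(1, 2)) ≈ 36.688)
Mul(-1, G) = Mul(-1, Pow(1346, Rational(1, 2)))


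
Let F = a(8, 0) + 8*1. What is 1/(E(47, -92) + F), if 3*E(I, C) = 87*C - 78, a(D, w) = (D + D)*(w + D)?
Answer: -1/2558 ≈ -0.00039093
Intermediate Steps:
a(D, w) = 2*D*(D + w) (a(D, w) = (2*D)*(D + w) = 2*D*(D + w))
E(I, C) = -26 + 29*C (E(I, C) = (87*C - 78)/3 = (-78 + 87*C)/3 = -26 + 29*C)
F = 136 (F = 2*8*(8 + 0) + 8*1 = 2*8*8 + 8 = 128 + 8 = 136)
1/(E(47, -92) + F) = 1/((-26 + 29*(-92)) + 136) = 1/((-26 - 2668) + 136) = 1/(-2694 + 136) = 1/(-2558) = -1/2558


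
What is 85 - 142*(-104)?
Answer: 14853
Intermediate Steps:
85 - 142*(-104) = 85 + 14768 = 14853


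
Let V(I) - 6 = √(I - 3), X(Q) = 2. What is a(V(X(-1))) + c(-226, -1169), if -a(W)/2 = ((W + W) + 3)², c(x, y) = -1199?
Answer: -1641 - 120*I ≈ -1641.0 - 120.0*I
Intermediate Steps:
V(I) = 6 + √(-3 + I) (V(I) = 6 + √(I - 3) = 6 + √(-3 + I))
a(W) = -2*(3 + 2*W)² (a(W) = -2*((W + W) + 3)² = -2*(2*W + 3)² = -2*(3 + 2*W)²)
a(V(X(-1))) + c(-226, -1169) = -2*(3 + 2*(6 + √(-3 + 2)))² - 1199 = -2*(3 + 2*(6 + √(-1)))² - 1199 = -2*(3 + 2*(6 + I))² - 1199 = -2*(3 + (12 + 2*I))² - 1199 = -2*(15 + 2*I)² - 1199 = -1199 - 2*(15 + 2*I)²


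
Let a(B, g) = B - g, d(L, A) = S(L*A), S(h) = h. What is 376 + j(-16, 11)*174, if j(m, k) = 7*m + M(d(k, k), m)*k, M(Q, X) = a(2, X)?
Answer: 15340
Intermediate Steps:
d(L, A) = A*L (d(L, A) = L*A = A*L)
M(Q, X) = 2 - X
j(m, k) = 7*m + k*(2 - m) (j(m, k) = 7*m + (2 - m)*k = 7*m + k*(2 - m))
376 + j(-16, 11)*174 = 376 + (7*(-16) - 1*11*(-2 - 16))*174 = 376 + (-112 - 1*11*(-18))*174 = 376 + (-112 + 198)*174 = 376 + 86*174 = 376 + 14964 = 15340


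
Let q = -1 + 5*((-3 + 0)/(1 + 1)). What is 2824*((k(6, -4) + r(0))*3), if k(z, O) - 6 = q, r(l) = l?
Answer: -21180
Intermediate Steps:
q = -17/2 (q = -1 + 5*(-3/2) = -1 - 15/2 = -17/2 ≈ -8.5000)
k(z, O) = -5/2 (k(z, O) = 6 - 17/2 = -5/2)
2824*((k(6, -4) + r(0))*3) = 2824*((-5/2 + 0)*3) = 2824*(-5/2*3) = 2824*(-15/2) = -21180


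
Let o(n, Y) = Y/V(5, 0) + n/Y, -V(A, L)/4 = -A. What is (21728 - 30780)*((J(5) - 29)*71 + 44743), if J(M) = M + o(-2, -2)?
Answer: -1950837254/5 ≈ -3.9017e+8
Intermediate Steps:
V(A, L) = 4*A (V(A, L) = -(-4)*A = 4*A)
o(n, Y) = Y/20 + n/Y (o(n, Y) = Y/((4*5)) + n/Y = Y/20 + n/Y)
J(M) = 9/10 + M (J(M) = M + ((1/20)*(-2) - 2/(-2)) = M + (-1/10 - 2*(-1/2)) = M + (-1/10 + 1) = M + 9/10 = 9/10 + M)
(21728 - 30780)*((J(5) - 29)*71 + 44743) = (21728 - 30780)*(((9/10 + 5) - 29)*71 + 44743) = -9052*((59/10 - 29)*71 + 44743) = -9052*(-231/10*71 + 44743) = -9052*(-16401/10 + 44743) = -9052*431029/10 = -1950837254/5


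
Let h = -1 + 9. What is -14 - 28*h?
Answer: -238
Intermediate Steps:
h = 8
-14 - 28*h = -14 - 28*8 = -14 - 224 = -238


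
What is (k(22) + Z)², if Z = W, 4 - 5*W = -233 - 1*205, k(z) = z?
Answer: 304704/25 ≈ 12188.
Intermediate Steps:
W = 442/5 (W = ⅘ - (-233 - 1*205)/5 = ⅘ - (-233 - 205)/5 = ⅘ - ⅕*(-438) = ⅘ + 438/5 = 442/5 ≈ 88.400)
Z = 442/5 ≈ 88.400
(k(22) + Z)² = (22 + 442/5)² = (552/5)² = 304704/25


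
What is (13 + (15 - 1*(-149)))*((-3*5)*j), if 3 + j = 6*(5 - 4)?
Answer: -7965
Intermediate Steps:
j = 3 (j = -3 + 6*(5 - 4) = -3 + 6*1 = -3 + 6 = 3)
(13 + (15 - 1*(-149)))*((-3*5)*j) = (13 + (15 - 1*(-149)))*(-3*5*3) = (13 + (15 + 149))*(-15*3) = (13 + 164)*(-45) = 177*(-45) = -7965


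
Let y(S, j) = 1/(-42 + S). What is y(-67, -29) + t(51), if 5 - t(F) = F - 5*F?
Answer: 22780/109 ≈ 208.99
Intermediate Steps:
t(F) = 5 + 4*F (t(F) = 5 - (F - 5*F) = 5 - (-4)*F = 5 + 4*F)
y(-67, -29) + t(51) = 1/(-42 - 67) + (5 + 4*51) = 1/(-109) + (5 + 204) = -1/109 + 209 = 22780/109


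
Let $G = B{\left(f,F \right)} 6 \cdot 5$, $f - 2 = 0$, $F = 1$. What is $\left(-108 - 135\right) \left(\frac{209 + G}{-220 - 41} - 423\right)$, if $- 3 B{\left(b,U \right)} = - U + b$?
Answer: $\frac{2986254}{29} \approx 1.0297 \cdot 10^{5}$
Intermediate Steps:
$f = 2$ ($f = 2 + 0 = 2$)
$B{\left(b,U \right)} = - \frac{b}{3} + \frac{U}{3}$ ($B{\left(b,U \right)} = - \frac{- U + b}{3} = - \frac{b - U}{3} = - \frac{b}{3} + \frac{U}{3}$)
$G = -10$ ($G = \left(\left(- \frac{1}{3}\right) 2 + \frac{1}{3} \cdot 1\right) 6 \cdot 5 = \left(- \frac{2}{3} + \frac{1}{3}\right) 30 = \left(- \frac{1}{3}\right) 30 = -10$)
$\left(-108 - 135\right) \left(\frac{209 + G}{-220 - 41} - 423\right) = \left(-108 - 135\right) \left(\frac{209 - 10}{-220 - 41} - 423\right) = - 243 \left(\frac{199}{-261} - 423\right) = - 243 \left(199 \left(- \frac{1}{261}\right) - 423\right) = - 243 \left(- \frac{199}{261} - 423\right) = \left(-243\right) \left(- \frac{110602}{261}\right) = \frac{2986254}{29}$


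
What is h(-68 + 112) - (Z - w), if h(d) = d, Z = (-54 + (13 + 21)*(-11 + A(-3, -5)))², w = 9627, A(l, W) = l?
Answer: -271229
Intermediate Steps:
Z = 280900 (Z = (-54 + (13 + 21)*(-11 - 3))² = (-54 + 34*(-14))² = (-54 - 476)² = (-530)² = 280900)
h(-68 + 112) - (Z - w) = (-68 + 112) - (280900 - 1*9627) = 44 - (280900 - 9627) = 44 - 1*271273 = 44 - 271273 = -271229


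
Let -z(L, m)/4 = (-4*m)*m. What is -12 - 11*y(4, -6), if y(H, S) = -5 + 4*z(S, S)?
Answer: -25301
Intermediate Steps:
z(L, m) = 16*m² (z(L, m) = -4*(-4*m)*m = -(-16)*m² = 16*m²)
y(H, S) = -5 + 64*S² (y(H, S) = -5 + 4*(16*S²) = -5 + 64*S²)
-12 - 11*y(4, -6) = -12 - 11*(-5 + 64*(-6)²) = -12 - 11*(-5 + 64*36) = -12 - 11*(-5 + 2304) = -12 - 11*2299 = -12 - 25289 = -25301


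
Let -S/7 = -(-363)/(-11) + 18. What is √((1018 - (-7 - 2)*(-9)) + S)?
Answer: √1042 ≈ 32.280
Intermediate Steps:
S = 105 (S = -7*(-(-363)/(-11) + 18) = -7*(-(-363)*(-1)/11 + 18) = -7*(-11*3 + 18) = -7*(-33 + 18) = -7*(-15) = 105)
√((1018 - (-7 - 2)*(-9)) + S) = √((1018 - (-7 - 2)*(-9)) + 105) = √((1018 - (-9)*(-9)) + 105) = √((1018 - 1*81) + 105) = √((1018 - 81) + 105) = √(937 + 105) = √1042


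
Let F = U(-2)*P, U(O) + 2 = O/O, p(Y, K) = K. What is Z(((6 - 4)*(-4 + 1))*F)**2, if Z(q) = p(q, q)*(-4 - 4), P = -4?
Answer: 36864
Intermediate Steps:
U(O) = -1 (U(O) = -2 + O/O = -2 + 1 = -1)
F = 4 (F = -1*(-4) = 4)
Z(q) = -8*q (Z(q) = q*(-4 - 4) = q*(-8) = -8*q)
Z(((6 - 4)*(-4 + 1))*F)**2 = (-8*(6 - 4)*(-4 + 1)*4)**2 = (-8*2*(-3)*4)**2 = (-(-48)*4)**2 = (-8*(-24))**2 = 192**2 = 36864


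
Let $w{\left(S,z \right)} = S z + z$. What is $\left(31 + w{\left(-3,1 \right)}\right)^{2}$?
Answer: $841$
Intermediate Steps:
$w{\left(S,z \right)} = z + S z$
$\left(31 + w{\left(-3,1 \right)}\right)^{2} = \left(31 + 1 \left(1 - 3\right)\right)^{2} = \left(31 + 1 \left(-2\right)\right)^{2} = \left(31 - 2\right)^{2} = 29^{2} = 841$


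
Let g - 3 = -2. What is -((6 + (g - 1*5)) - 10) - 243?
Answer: -235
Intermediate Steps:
g = 1 (g = 3 - 2 = 1)
-((6 + (g - 1*5)) - 10) - 243 = -((6 + (1 - 1*5)) - 10) - 243 = -((6 + (1 - 5)) - 10) - 243 = -((6 - 4) - 10) - 243 = -(2 - 10) - 243 = -1*(-8) - 243 = 8 - 243 = -235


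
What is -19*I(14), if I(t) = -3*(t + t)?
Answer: 1596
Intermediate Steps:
I(t) = -6*t
-19*I(14) = -(-114)*14 = -19*(-84) = 1596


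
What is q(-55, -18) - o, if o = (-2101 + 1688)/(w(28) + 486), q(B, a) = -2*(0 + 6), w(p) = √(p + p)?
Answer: -1316481/118070 - 413*√14/118070 ≈ -11.163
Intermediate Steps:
w(p) = √2*√p (w(p) = √(2*p) = √2*√p)
q(B, a) = -12 (q(B, a) = -2*6 = -12)
o = -413/(486 + 2*√14) (o = (-2101 + 1688)/(√2*√28 + 486) = -413/(√2*(2*√7) + 486) = -413/(2*√14 + 486) = -413/(486 + 2*√14) ≈ -0.83691)
q(-55, -18) - o = -12 - (-100359/118070 + 413*√14/118070) = -12 + (100359/118070 - 413*√14/118070) = -1316481/118070 - 413*√14/118070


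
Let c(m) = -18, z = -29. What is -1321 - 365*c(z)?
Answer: 5249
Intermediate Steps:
-1321 - 365*c(z) = -1321 - 365*(-18) = -1321 + 6570 = 5249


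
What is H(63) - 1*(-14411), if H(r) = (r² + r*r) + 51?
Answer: 22400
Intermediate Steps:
H(r) = 51 + 2*r² (H(r) = (r² + r²) + 51 = 2*r² + 51 = 51 + 2*r²)
H(63) - 1*(-14411) = (51 + 2*63²) - 1*(-14411) = (51 + 2*3969) + 14411 = (51 + 7938) + 14411 = 7989 + 14411 = 22400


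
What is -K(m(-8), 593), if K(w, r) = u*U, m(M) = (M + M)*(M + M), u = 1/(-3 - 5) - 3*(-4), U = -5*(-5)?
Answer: -2375/8 ≈ -296.88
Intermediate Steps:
U = 25
u = 95/8 (u = 1/(-8) + 12 = -⅛ + 12 = 95/8 ≈ 11.875)
m(M) = 4*M² (m(M) = (2*M)*(2*M) = 4*M²)
K(w, r) = 2375/8 (K(w, r) = (95/8)*25 = 2375/8)
-K(m(-8), 593) = -1*2375/8 = -2375/8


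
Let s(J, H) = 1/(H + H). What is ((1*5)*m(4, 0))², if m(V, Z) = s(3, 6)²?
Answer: 25/20736 ≈ 0.0012056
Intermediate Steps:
s(J, H) = 1/(2*H)
m(V, Z) = 1/144 (m(V, Z) = ((½)/6)² = ((½)*(⅙))² = (1/12)² = 1/144)
((1*5)*m(4, 0))² = ((1*5)*(1/144))² = (5*(1/144))² = (5/144)² = 25/20736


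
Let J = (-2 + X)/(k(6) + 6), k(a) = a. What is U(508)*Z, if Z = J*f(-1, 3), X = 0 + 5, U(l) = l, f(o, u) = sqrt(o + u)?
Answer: 127*sqrt(2) ≈ 179.61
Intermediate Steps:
X = 5
J = 1/4 (J = (-2 + 5)/(6 + 6) = 3/12 = 3*(1/12) = 1/4 ≈ 0.25000)
Z = sqrt(2)/4 (Z = sqrt(-1 + 3)/4 = sqrt(2)/4 ≈ 0.35355)
U(508)*Z = 508*(sqrt(2)/4) = 127*sqrt(2)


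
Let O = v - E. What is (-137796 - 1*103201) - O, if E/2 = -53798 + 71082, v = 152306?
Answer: -358735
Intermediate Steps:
E = 34568 (E = 2*(-53798 + 71082) = 2*17284 = 34568)
O = 117738 (O = 152306 - 1*34568 = 152306 - 34568 = 117738)
(-137796 - 1*103201) - O = (-137796 - 1*103201) - 1*117738 = (-137796 - 103201) - 117738 = -240997 - 117738 = -358735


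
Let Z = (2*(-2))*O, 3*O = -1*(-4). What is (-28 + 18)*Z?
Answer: 160/3 ≈ 53.333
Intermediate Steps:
O = 4/3 (O = (-1*(-4))/3 = (⅓)*4 = 4/3 ≈ 1.3333)
Z = -16/3 (Z = (2*(-2))*(4/3) = -4*4/3 = -16/3 ≈ -5.3333)
(-28 + 18)*Z = (-28 + 18)*(-16/3) = -10*(-16/3) = 160/3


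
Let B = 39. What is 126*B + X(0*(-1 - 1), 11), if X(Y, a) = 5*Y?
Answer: 4914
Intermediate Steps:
126*B + X(0*(-1 - 1), 11) = 126*39 + 5*(0*(-1 - 1)) = 4914 + 5*(0*(-2)) = 4914 + 5*0 = 4914 + 0 = 4914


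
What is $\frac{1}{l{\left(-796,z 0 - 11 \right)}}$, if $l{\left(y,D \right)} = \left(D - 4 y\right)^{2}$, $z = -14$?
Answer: $\frac{1}{10067929} \approx 9.9325 \cdot 10^{-8}$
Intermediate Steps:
$\frac{1}{l{\left(-796,z 0 - 11 \right)}} = \frac{1}{\left(\left(\left(-14\right) 0 - 11\right) - -3184\right)^{2}} = \frac{1}{\left(\left(0 - 11\right) + 3184\right)^{2}} = \frac{1}{\left(-11 + 3184\right)^{2}} = \frac{1}{3173^{2}} = \frac{1}{10067929}$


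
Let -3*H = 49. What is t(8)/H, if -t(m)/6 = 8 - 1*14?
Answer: -108/49 ≈ -2.2041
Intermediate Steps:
H = -49/3 (H = -⅓*49 = -49/3 ≈ -16.333)
t(m) = 36 (t(m) = -6*(8 - 1*14) = -6*(8 - 14) = -6*(-6) = 36)
t(8)/H = 36/(-49/3) = 36*(-3/49) = -108/49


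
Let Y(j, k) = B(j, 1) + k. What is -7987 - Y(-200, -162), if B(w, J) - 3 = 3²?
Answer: -7837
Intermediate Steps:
B(w, J) = 12 (B(w, J) = 3 + 3² = 3 + 9 = 12)
Y(j, k) = 12 + k
-7987 - Y(-200, -162) = -7987 - (12 - 162) = -7987 - 1*(-150) = -7987 + 150 = -7837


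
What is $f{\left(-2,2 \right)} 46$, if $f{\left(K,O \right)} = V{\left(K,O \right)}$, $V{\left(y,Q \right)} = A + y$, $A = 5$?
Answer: $138$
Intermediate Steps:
$V{\left(y,Q \right)} = 5 + y$
$f{\left(K,O \right)} = 5 + K$
$f{\left(-2,2 \right)} 46 = \left(5 - 2\right) 46 = 3 \cdot 46 = 138$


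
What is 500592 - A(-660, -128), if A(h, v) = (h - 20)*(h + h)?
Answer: -397008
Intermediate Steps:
A(h, v) = 2*h*(-20 + h) (A(h, v) = (-20 + h)*(2*h) = 2*h*(-20 + h))
500592 - A(-660, -128) = 500592 - 2*(-660)*(-20 - 660) = 500592 - 2*(-660)*(-680) = 500592 - 1*897600 = 500592 - 897600 = -397008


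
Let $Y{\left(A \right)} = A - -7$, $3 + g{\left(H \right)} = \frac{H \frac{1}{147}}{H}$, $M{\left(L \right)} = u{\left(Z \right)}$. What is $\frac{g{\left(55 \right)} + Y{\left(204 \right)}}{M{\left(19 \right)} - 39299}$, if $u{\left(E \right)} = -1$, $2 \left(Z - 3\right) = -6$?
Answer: $- \frac{30577}{5777100} \approx -0.0052928$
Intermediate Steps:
$Z = 0$ ($Z = 3 + \frac{1}{2} \left(-6\right) = 3 - 3 = 0$)
$M{\left(L \right)} = -1$
$g{\left(H \right)} = - \frac{440}{147}$ ($g{\left(H \right)} = -3 + \frac{H \frac{1}{147}}{H} = -3 + \frac{\frac{1}{147} H}{H} = -3 + \frac{1}{147} = - \frac{440}{147}$)
$Y{\left(A \right)} = 7 + A$ ($Y{\left(A \right)} = A + 7 = 7 + A$)
$\frac{g{\left(55 \right)} + Y{\left(204 \right)}}{M{\left(19 \right)} - 39299} = \frac{- \frac{440}{147} + \left(7 + 204\right)}{-1 - 39299} = \frac{- \frac{440}{147} + 211}{-39300} = \frac{30577}{147} \left(- \frac{1}{39300}\right) = - \frac{30577}{5777100}$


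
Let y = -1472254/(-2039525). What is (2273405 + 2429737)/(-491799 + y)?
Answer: -9592175687550/1003034883221 ≈ -9.5632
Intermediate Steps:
y = 1472254/2039525 (y = -1472254*(-1/2039525) = 1472254/2039525 ≈ 0.72186)
(2273405 + 2429737)/(-491799 + y) = (2273405 + 2429737)/(-491799 + 1472254/2039525) = 4703142/(-1003034883221/2039525) = 4703142*(-2039525/1003034883221) = -9592175687550/1003034883221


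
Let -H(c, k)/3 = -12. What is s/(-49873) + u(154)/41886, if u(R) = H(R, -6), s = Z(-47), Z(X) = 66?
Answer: -53836/116054471 ≈ -0.00046389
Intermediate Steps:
H(c, k) = 36 (H(c, k) = -3*(-12) = 36)
s = 66
u(R) = 36
s/(-49873) + u(154)/41886 = 66/(-49873) + 36/41886 = 66*(-1/49873) + 36*(1/41886) = -66/49873 + 2/2327 = -53836/116054471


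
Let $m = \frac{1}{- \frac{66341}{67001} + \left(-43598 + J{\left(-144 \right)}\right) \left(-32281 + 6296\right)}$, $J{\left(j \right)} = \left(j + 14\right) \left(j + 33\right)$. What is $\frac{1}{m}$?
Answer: $\frac{4616554547649}{6091} \approx 7.5793 \cdot 10^{8}$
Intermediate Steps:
$J{\left(j \right)} = \left(14 + j\right) \left(33 + j\right)$
$m = \frac{6091}{4616554547649}$ ($m = \frac{1}{- \frac{66341}{67001} + \left(-43598 + \left(462 + \left(-144\right)^{2} + 47 \left(-144\right)\right)\right) \left(-32281 + 6296\right)} = \frac{1}{\left(-66341\right) \frac{1}{67001} + \left(-43598 + \left(462 + 20736 - 6768\right)\right) \left(-25985\right)} = \frac{1}{- \frac{6031}{6091} + \left(-43598 + 14430\right) \left(-25985\right)} = \frac{1}{- \frac{6031}{6091} - -757930480} = \frac{1}{- \frac{6031}{6091} + 757930480} = \frac{1}{\frac{4616554547649}{6091}} = \frac{6091}{4616554547649} \approx 1.3194 \cdot 10^{-9}$)
$\frac{1}{m} = \frac{1}{\frac{6091}{4616554547649}} = \frac{4616554547649}{6091}$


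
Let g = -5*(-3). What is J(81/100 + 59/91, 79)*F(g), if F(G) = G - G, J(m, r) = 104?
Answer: 0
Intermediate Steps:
g = 15
F(G) = 0
J(81/100 + 59/91, 79)*F(g) = 104*0 = 0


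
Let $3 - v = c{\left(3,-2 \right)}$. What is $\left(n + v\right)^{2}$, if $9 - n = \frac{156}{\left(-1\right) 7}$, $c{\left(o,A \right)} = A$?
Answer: $\frac{64516}{49} \approx 1316.7$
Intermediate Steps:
$v = 5$ ($v = 3 - -2 = 3 + 2 = 5$)
$n = \frac{219}{7}$ ($n = 9 - \frac{156}{\left(-1\right) 7} = 9 - \frac{156}{-7} = 9 - 156 \left(- \frac{1}{7}\right) = 9 - - \frac{156}{7} = 9 + \frac{156}{7} = \frac{219}{7} \approx 31.286$)
$\left(n + v\right)^{2} = \left(\frac{219}{7} + 5\right)^{2} = \left(\frac{254}{7}\right)^{2} = \frac{64516}{49}$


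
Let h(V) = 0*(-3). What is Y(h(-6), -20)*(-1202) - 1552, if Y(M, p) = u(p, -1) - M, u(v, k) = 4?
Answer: -6360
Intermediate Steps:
h(V) = 0
Y(M, p) = 4 - M
Y(h(-6), -20)*(-1202) - 1552 = (4 - 1*0)*(-1202) - 1552 = (4 + 0)*(-1202) - 1552 = 4*(-1202) - 1552 = -4808 - 1552 = -6360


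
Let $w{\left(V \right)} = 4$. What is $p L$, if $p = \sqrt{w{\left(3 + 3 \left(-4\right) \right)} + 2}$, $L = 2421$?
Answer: $2421 \sqrt{6} \approx 5930.2$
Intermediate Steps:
$p = \sqrt{6}$ ($p = \sqrt{4 + 2} = \sqrt{6} \approx 2.4495$)
$p L = \sqrt{6} \cdot 2421 = 2421 \sqrt{6}$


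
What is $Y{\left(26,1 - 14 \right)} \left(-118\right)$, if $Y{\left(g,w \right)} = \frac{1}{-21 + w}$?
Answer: $\frac{59}{17} \approx 3.4706$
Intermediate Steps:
$Y{\left(26,1 - 14 \right)} \left(-118\right) = \frac{1}{-21 + \left(1 - 14\right)} \left(-118\right) = \frac{1}{-21 - 13} \left(-118\right) = \frac{1}{-34} \left(-118\right) = \left(- \frac{1}{34}\right) \left(-118\right) = \frac{59}{17}$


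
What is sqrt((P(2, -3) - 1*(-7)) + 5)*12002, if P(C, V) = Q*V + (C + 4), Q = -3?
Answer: 36006*sqrt(3) ≈ 62364.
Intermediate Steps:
P(C, V) = 4 + C - 3*V (P(C, V) = -3*V + (C + 4) = -3*V + (4 + C) = 4 + C - 3*V)
sqrt((P(2, -3) - 1*(-7)) + 5)*12002 = sqrt(((4 + 2 - 3*(-3)) - 1*(-7)) + 5)*12002 = sqrt(((4 + 2 + 9) + 7) + 5)*12002 = sqrt((15 + 7) + 5)*12002 = sqrt(22 + 5)*12002 = sqrt(27)*12002 = (3*sqrt(3))*12002 = 36006*sqrt(3)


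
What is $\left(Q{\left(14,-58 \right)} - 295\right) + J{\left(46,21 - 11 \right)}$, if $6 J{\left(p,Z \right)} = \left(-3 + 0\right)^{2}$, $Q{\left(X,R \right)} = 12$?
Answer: $- \frac{563}{2} \approx -281.5$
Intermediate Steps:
$J{\left(p,Z \right)} = \frac{3}{2}$ ($J{\left(p,Z \right)} = \frac{\left(-3 + 0\right)^{2}}{6} = \frac{\left(-3\right)^{2}}{6} = \frac{1}{6} \cdot 9 = \frac{3}{2}$)
$\left(Q{\left(14,-58 \right)} - 295\right) + J{\left(46,21 - 11 \right)} = \left(12 - 295\right) + \frac{3}{2} = -283 + \frac{3}{2} = - \frac{563}{2}$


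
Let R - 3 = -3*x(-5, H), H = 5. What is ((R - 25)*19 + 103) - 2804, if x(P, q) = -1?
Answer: -3062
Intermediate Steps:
R = 6 (R = 3 - 3*(-1) = 3 + 3 = 6)
((R - 25)*19 + 103) - 2804 = ((6 - 25)*19 + 103) - 2804 = (-19*19 + 103) - 2804 = (-361 + 103) - 2804 = -258 - 2804 = -3062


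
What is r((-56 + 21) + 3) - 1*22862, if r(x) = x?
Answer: -22894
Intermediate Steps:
r((-56 + 21) + 3) - 1*22862 = ((-56 + 21) + 3) - 1*22862 = (-35 + 3) - 22862 = -32 - 22862 = -22894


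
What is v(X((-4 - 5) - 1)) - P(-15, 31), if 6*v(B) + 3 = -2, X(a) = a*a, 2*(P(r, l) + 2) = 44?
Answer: -125/6 ≈ -20.833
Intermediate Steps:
P(r, l) = 20 (P(r, l) = -2 + (½)*44 = -2 + 22 = 20)
X(a) = a²
v(B) = -⅚ (v(B) = -½ + (⅙)*(-2) = -½ - ⅓ = -⅚)
v(X((-4 - 5) - 1)) - P(-15, 31) = -⅚ - 1*20 = -⅚ - 20 = -125/6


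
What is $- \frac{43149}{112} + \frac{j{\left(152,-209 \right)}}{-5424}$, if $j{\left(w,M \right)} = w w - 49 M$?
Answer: $- \frac{2476821}{6328} \approx -391.41$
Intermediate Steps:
$j{\left(w,M \right)} = w^{2} - 49 M$
$- \frac{43149}{112} + \frac{j{\left(152,-209 \right)}}{-5424} = - \frac{43149}{112} + \frac{152^{2} - -10241}{-5424} = \left(-43149\right) \frac{1}{112} + \left(23104 + 10241\right) \left(- \frac{1}{5424}\right) = - \frac{43149}{112} + 33345 \left(- \frac{1}{5424}\right) = - \frac{43149}{112} - \frac{11115}{1808} = - \frac{2476821}{6328}$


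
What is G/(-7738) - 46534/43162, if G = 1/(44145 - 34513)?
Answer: -247735106379/229783438528 ≈ -1.0781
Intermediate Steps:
G = 1/9632 ≈ 0.00010382
G/(-7738) - 46534/43162 = (1/9632)/(-7738) - 46534/43162 = (1/9632)*(-1/7738) - 46534*1/43162 = -1/74532416 - 23267/21581 = -247735106379/229783438528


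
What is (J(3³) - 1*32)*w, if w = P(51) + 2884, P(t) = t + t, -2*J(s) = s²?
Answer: -1183949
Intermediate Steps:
J(s) = -s²/2
P(t) = 2*t
w = 2986 (w = 2*51 + 2884 = 102 + 2884 = 2986)
(J(3³) - 1*32)*w = (-(3³)²/2 - 1*32)*2986 = (-½*27² - 32)*2986 = (-½*729 - 32)*2986 = (-729/2 - 32)*2986 = -793/2*2986 = -1183949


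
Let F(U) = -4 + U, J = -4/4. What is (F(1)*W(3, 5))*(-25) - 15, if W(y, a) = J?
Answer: -90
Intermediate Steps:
J = -1 (J = -4*1/4 = -1)
W(y, a) = -1
(F(1)*W(3, 5))*(-25) - 15 = ((-4 + 1)*(-1))*(-25) - 15 = -3*(-1)*(-25) - 15 = 3*(-25) - 15 = -75 - 15 = -90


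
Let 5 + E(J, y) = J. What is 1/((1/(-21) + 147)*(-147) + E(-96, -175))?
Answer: -1/21703 ≈ -4.6077e-5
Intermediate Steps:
E(J, y) = -5 + J
1/((1/(-21) + 147)*(-147) + E(-96, -175)) = 1/((1/(-21) + 147)*(-147) + (-5 - 96)) = 1/((-1/21 + 147)*(-147) - 101) = 1/((3086/21)*(-147) - 101) = 1/(-21602 - 101) = 1/(-21703) = -1/21703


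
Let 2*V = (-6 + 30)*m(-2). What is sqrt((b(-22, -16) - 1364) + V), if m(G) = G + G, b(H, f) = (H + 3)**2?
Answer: I*sqrt(1051) ≈ 32.419*I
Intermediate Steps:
b(H, f) = (3 + H)**2
m(G) = 2*G
V = -48 (V = ((-6 + 30)*(2*(-2)))/2 = (24*(-4))/2 = (1/2)*(-96) = -48)
sqrt((b(-22, -16) - 1364) + V) = sqrt(((3 - 22)**2 - 1364) - 48) = sqrt(((-19)**2 - 1364) - 48) = sqrt((361 - 1364) - 48) = sqrt(-1003 - 48) = sqrt(-1051) = I*sqrt(1051)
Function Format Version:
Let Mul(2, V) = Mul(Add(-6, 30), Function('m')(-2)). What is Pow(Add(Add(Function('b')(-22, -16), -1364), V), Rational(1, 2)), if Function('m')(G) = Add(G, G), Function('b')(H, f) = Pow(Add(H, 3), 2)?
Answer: Mul(I, Pow(1051, Rational(1, 2))) ≈ Mul(32.419, I)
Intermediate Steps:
Function('b')(H, f) = Pow(Add(3, H), 2)
Function('m')(G) = Mul(2, G)
V = -48 (V = Mul(Rational(1, 2), Mul(Add(-6, 30), Mul(2, -2))) = Mul(Rational(1, 2), Mul(24, -4)) = Mul(Rational(1, 2), -96) = -48)
Pow(Add(Add(Function('b')(-22, -16), -1364), V), Rational(1, 2)) = Pow(Add(Add(Pow(Add(3, -22), 2), -1364), -48), Rational(1, 2)) = Pow(Add(Add(Pow(-19, 2), -1364), -48), Rational(1, 2)) = Pow(Add(Add(361, -1364), -48), Rational(1, 2)) = Pow(Add(-1003, -48), Rational(1, 2)) = Pow(-1051, Rational(1, 2)) = Mul(I, Pow(1051, Rational(1, 2)))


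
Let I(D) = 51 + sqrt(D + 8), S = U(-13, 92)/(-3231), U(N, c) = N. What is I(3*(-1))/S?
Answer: 164781/13 + 3231*sqrt(5)/13 ≈ 13231.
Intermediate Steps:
S = 13/3231 (S = -13/(-3231) = -13*(-1/3231) = 13/3231 ≈ 0.0040235)
I(D) = 51 + sqrt(8 + D)
I(3*(-1))/S = (51 + sqrt(8 + 3*(-1)))/(13/3231) = (51 + sqrt(8 - 3))*(3231/13) = (51 + sqrt(5))*(3231/13) = 164781/13 + 3231*sqrt(5)/13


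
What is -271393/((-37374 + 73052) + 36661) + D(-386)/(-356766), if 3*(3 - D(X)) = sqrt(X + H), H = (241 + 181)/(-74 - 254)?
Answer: -32274670685/8602698558 + I*sqrt(2604115)/87764436 ≈ -3.7517 + 1.8387e-5*I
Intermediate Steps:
H = -211/164 (H = 422/(-328) = 422*(-1/328) = -211/164 ≈ -1.2866)
D(X) = 3 - sqrt(-211/164 + X)/3 (D(X) = 3 - sqrt(X - 211/164)/3 = 3 - sqrt(-211/164 + X)/3)
-271393/((-37374 + 73052) + 36661) + D(-386)/(-356766) = -271393/((-37374 + 73052) + 36661) + (3 - sqrt(-8651 + 6724*(-386))/246)/(-356766) = -271393/(35678 + 36661) + (3 - sqrt(-8651 - 2595464)/246)*(-1/356766) = -271393/72339 + (3 - I*sqrt(2604115)/246)*(-1/356766) = -271393/72339 + (-1/118922 + I*sqrt(2604115)/87764436) = -32274670685/8602698558 + I*sqrt(2604115)/87764436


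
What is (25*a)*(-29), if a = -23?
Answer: 16675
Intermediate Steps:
(25*a)*(-29) = (25*(-23))*(-29) = -575*(-29) = 16675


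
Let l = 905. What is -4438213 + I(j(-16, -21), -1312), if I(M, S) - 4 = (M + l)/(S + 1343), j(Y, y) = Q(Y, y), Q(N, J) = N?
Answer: -137583590/31 ≈ -4.4382e+6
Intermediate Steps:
j(Y, y) = Y
I(M, S) = 4 + (905 + M)/(1343 + S) (I(M, S) = 4 + (M + 905)/(S + 1343) = 4 + (905 + M)/(1343 + S))
-4438213 + I(j(-16, -21), -1312) = -4438213 + (6277 - 16 + 4*(-1312))/(1343 - 1312) = -4438213 + (6277 - 16 - 5248)/31 = -4438213 + (1/31)*1013 = -4438213 + 1013/31 = -137583590/31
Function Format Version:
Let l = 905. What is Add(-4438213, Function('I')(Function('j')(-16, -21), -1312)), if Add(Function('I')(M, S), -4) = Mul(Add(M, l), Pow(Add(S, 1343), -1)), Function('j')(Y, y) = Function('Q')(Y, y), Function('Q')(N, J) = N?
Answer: Rational(-137583590, 31) ≈ -4.4382e+6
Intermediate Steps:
Function('j')(Y, y) = Y
Function('I')(M, S) = Add(4, Mul(Pow(Add(1343, S), -1), Add(905, M))) (Function('I')(M, S) = Add(4, Mul(Add(M, 905), Pow(Add(S, 1343), -1))) = Add(4, Mul(Add(905, M), Pow(Add(1343, S), -1))) = Add(4, Mul(Pow(Add(1343, S), -1), Add(905, M))))
Add(-4438213, Function('I')(Function('j')(-16, -21), -1312)) = Add(-4438213, Mul(Pow(Add(1343, -1312), -1), Add(6277, -16, Mul(4, -1312)))) = Add(-4438213, Mul(Pow(31, -1), Add(6277, -16, -5248))) = Add(-4438213, Mul(Rational(1, 31), 1013)) = Add(-4438213, Rational(1013, 31)) = Rational(-137583590, 31)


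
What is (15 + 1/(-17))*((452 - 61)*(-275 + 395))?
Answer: 701040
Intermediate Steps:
(15 + 1/(-17))*((452 - 61)*(-275 + 395)) = (15 - 1/17)*(391*120) = (254/17)*46920 = 701040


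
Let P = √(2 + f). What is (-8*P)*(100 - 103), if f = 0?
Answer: 24*√2 ≈ 33.941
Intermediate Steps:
P = √2 (P = √(2 + 0) = √2 ≈ 1.4142)
(-8*P)*(100 - 103) = (-8*√2)*(100 - 103) = -8*√2*(-3) = 24*√2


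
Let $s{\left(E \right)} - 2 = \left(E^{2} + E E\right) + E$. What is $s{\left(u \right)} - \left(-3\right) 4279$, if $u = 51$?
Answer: $18092$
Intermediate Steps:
$s{\left(E \right)} = 2 + E + 2 E^{2}$ ($s{\left(E \right)} = 2 + \left(\left(E^{2} + E E\right) + E\right) = 2 + \left(\left(E^{2} + E^{2}\right) + E\right) = 2 + \left(2 E^{2} + E\right) = 2 + \left(E + 2 E^{2}\right) = 2 + E + 2 E^{2}$)
$s{\left(u \right)} - \left(-3\right) 4279 = \left(2 + 51 + 2 \cdot 51^{2}\right) - \left(-3\right) 4279 = \left(2 + 51 + 2 \cdot 2601\right) - -12837 = \left(2 + 51 + 5202\right) + 12837 = 5255 + 12837 = 18092$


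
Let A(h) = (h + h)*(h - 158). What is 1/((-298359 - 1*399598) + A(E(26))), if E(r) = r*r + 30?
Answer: 1/75819 ≈ 1.3189e-5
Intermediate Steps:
E(r) = 30 + r² (E(r) = r² + 30 = 30 + r²)
A(h) = 2*h*(-158 + h) (A(h) = (2*h)*(-158 + h) = 2*h*(-158 + h))
1/((-298359 - 1*399598) + A(E(26))) = 1/((-298359 - 1*399598) + 2*(30 + 26²)*(-158 + (30 + 26²))) = 1/((-298359 - 399598) + 2*(30 + 676)*(-158 + (30 + 676))) = 1/(-697957 + 2*706*(-158 + 706)) = 1/(-697957 + 2*706*548) = 1/(-697957 + 773776) = 1/75819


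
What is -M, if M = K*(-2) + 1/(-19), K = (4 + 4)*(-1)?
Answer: -303/19 ≈ -15.947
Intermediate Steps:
K = -8 (K = 8*(-1) = -8)
M = 303/19 (M = -8*(-2) + 1/(-19) = 16 - 1/19 = 303/19 ≈ 15.947)
-M = -1*303/19 = -303/19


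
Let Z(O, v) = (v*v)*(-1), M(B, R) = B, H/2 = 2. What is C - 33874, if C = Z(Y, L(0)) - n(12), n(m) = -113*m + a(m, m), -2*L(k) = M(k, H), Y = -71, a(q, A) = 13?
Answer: -32531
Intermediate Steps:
H = 4 (H = 2*2 = 4)
L(k) = -k/2
Z(O, v) = -v² (Z(O, v) = v²*(-1) = -v²)
n(m) = 13 - 113*m (n(m) = -113*m + 13 = 13 - 113*m)
C = 1343 (C = -(-½*0)² - (13 - 113*12) = -1*0² - (13 - 1356) = -1*0 - 1*(-1343) = 0 + 1343 = 1343)
C - 33874 = 1343 - 33874 = -32531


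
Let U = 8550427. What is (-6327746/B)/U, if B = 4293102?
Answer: -3163873/18353927627277 ≈ -1.7238e-7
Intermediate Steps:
(-6327746/B)/U = -6327746/4293102/8550427 = -6327746*1/4293102*(1/8550427) = -3163873/2146551*1/8550427 = -3163873/18353927627277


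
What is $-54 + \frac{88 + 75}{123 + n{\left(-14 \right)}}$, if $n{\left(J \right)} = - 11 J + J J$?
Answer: $- \frac{25379}{473} \approx -53.655$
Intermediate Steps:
$n{\left(J \right)} = J^{2} - 11 J$ ($n{\left(J \right)} = - 11 J + J^{2} = J^{2} - 11 J$)
$-54 + \frac{88 + 75}{123 + n{\left(-14 \right)}} = -54 + \frac{88 + 75}{123 - 14 \left(-11 - 14\right)} = -54 + \frac{163}{123 - -350} = -54 + \frac{163}{123 + 350} = -54 + \frac{163}{473} = - \frac{25379}{473}$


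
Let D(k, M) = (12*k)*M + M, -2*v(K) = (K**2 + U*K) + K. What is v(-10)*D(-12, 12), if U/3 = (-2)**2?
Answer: -25740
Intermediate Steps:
U = 12 (U = 3*(-2)**2 = 3*4 = 12)
v(K) = -13*K/2 - K**2/2 (v(K) = -((K**2 + 12*K) + K)/2 = -(K**2 + 13*K)/2 = -13*K/2 - K**2/2)
D(k, M) = M + 12*M*k (D(k, M) = 12*M*k + M = M + 12*M*k)
v(-10)*D(-12, 12) = (-1/2*(-10)*(13 - 10))*(12*(1 + 12*(-12))) = (-1/2*(-10)*3)*(12*(1 - 144)) = 15*(12*(-143)) = 15*(-1716) = -25740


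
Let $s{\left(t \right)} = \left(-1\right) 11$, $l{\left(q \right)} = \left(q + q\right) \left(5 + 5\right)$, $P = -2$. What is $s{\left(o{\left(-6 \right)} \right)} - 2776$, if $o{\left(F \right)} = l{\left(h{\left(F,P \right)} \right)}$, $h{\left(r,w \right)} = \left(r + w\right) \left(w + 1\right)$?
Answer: $-2787$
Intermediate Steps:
$h{\left(r,w \right)} = \left(1 + w\right) \left(r + w\right)$ ($h{\left(r,w \right)} = \left(r + w\right) \left(1 + w\right) = \left(1 + w\right) \left(r + w\right)$)
$l{\left(q \right)} = 20 q$ ($l{\left(q \right)} = 2 q 10 = 20 q$)
$o{\left(F \right)} = 40 - 20 F$ ($o{\left(F \right)} = 20 \left(F - 2 + \left(-2\right)^{2} + F \left(-2\right)\right) = 20 \left(F - 2 + 4 - 2 F\right) = 20 \left(2 - F\right) = 40 - 20 F$)
$s{\left(t \right)} = -11$
$s{\left(o{\left(-6 \right)} \right)} - 2776 = -11 - 2776 = -2787$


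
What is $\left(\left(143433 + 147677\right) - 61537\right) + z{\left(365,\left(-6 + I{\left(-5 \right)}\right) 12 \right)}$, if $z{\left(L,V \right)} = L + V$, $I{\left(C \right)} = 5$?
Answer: $229926$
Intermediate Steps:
$\left(\left(143433 + 147677\right) - 61537\right) + z{\left(365,\left(-6 + I{\left(-5 \right)}\right) 12 \right)} = \left(\left(143433 + 147677\right) - 61537\right) + \left(365 + \left(-6 + 5\right) 12\right) = \left(291110 - 61537\right) + \left(365 - 12\right) = 229573 + \left(365 - 12\right) = 229573 + 353 = 229926$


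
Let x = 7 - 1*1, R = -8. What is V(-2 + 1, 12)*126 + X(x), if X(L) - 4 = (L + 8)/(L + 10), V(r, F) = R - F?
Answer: -20121/8 ≈ -2515.1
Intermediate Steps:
V(r, F) = -8 - F
x = 6 (x = 7 - 1 = 6)
X(L) = 4 + (8 + L)/(10 + L) (X(L) = 4 + (L + 8)/(L + 10) = 4 + (8 + L)/(10 + L))
V(-2 + 1, 12)*126 + X(x) = (-8 - 1*12)*126 + (48 + 5*6)/(10 + 6) = (-8 - 12)*126 + (48 + 30)/16 = -20*126 + (1/16)*78 = -2520 + 39/8 = -20121/8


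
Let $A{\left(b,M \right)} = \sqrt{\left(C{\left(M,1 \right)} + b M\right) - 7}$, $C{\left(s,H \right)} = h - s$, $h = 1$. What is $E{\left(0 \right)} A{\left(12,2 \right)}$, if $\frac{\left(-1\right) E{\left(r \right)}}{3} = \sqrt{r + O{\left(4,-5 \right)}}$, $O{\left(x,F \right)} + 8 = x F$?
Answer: $- 24 i \sqrt{7} \approx - 63.498 i$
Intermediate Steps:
$C{\left(s,H \right)} = 1 - s$
$O{\left(x,F \right)} = -8 + F x$ ($O{\left(x,F \right)} = -8 + x F = -8 + F x$)
$E{\left(r \right)} = - 3 \sqrt{-28 + r}$ ($E{\left(r \right)} = - 3 \sqrt{r - 28} = - 3 \sqrt{-28 + r}$)
$A{\left(b,M \right)} = \sqrt{-6 - M + M b}$ ($A{\left(b,M \right)} = \sqrt{\left(\left(1 - M\right) + b M\right) - 7} = \sqrt{\left(\left(1 - M\right) + M b\right) - 7} = \sqrt{\left(1 - M + M b\right) - 7} = \sqrt{-6 - M + M b}$)
$E{\left(0 \right)} A{\left(12,2 \right)} = - 3 \sqrt{-28 + 0} \sqrt{-6 - 2 + 2 \cdot 12} = - 3 \sqrt{-28} \sqrt{-6 - 2 + 24} = - 3 \cdot 2 i \sqrt{7} \sqrt{16} = - 6 i \sqrt{7} \cdot 4 = - 24 i \sqrt{7}$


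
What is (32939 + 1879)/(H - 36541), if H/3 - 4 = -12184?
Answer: -34818/73081 ≈ -0.47643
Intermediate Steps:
H = -36540 (H = 12 + 3*(-12184) = 12 - 36552 = -36540)
(32939 + 1879)/(H - 36541) = (32939 + 1879)/(-36540 - 36541) = 34818/(-73081) = 34818*(-1/73081) = -34818/73081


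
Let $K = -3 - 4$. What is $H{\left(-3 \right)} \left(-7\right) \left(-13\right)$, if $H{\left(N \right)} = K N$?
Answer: $1911$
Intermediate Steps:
$K = -7$
$H{\left(N \right)} = - 7 N$
$H{\left(-3 \right)} \left(-7\right) \left(-13\right) = \left(-7\right) \left(-3\right) \left(-7\right) \left(-13\right) = 21 \left(-7\right) \left(-13\right) = \left(-147\right) \left(-13\right) = 1911$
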